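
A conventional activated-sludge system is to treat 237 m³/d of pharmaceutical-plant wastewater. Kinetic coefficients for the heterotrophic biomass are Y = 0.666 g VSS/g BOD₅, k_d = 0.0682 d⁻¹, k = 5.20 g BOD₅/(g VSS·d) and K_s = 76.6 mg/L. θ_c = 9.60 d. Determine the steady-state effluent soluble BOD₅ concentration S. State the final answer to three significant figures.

S ≈ 4.01 mg/L

From the Monod/SRT balance for a CMAS, S = K_s·(1+k_d θ_c)/[θ_c·(Y k − k_d) − 1] = 76.6 × (1 + 0.0682 × 9.60) / [9.60 × (0.666 × 5.20 − 0.0682) − 1] = 126.8 / 31.59 = 4.012 mg/L.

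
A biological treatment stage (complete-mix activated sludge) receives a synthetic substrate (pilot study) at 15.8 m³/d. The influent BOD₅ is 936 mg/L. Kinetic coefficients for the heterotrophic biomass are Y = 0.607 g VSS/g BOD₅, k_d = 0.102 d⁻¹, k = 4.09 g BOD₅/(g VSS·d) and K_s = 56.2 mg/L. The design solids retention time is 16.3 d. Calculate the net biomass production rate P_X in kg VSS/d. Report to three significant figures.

P_X ≈ 3.36 kg VSS/d

For a completely mixed reactor with recycle the Lawrence–McCarty relation gives S = K_s·(1 + k_d·θ_c) / [θ_c·(Y·k − k_d) − 1] = 56.2 × (1 + 0.102 × 16.3) / [16.3 × (0.607 × 4.09 − 0.102) − 1] = 149.6 / 37.80 = 3.958 mg/L.
Y_obs = Y / (1 + k_d θ_c) = 0.607 / (1 + 0.102 × 16.3) = 0.607 / 2.663 = 0.2280.
Q·(S₀ − S) = 15.8 × (936 − 3.96) × 10⁻³ = 14.73 kg/d removed.
P_X = Y_obs · Q(S₀ − S) = 0.2280 × 14.73 = 3.357 kg VSS/d.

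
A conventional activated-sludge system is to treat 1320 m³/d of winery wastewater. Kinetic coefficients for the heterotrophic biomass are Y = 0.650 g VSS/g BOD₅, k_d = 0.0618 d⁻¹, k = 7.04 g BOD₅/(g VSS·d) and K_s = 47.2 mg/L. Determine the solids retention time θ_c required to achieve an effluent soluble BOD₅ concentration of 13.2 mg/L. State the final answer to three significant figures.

θ_c ≈ 1.07 d

Specific growth rate at S = 13.2 mg/L: μ = YkS/(K_s+S) = 0.650·7.04·13.2/(47.2+13.2) = 1.000 d⁻¹.
1/θ_c = 1.000 − 0.0618 = 0.9383 d⁻¹, so θ_c = 1.066 d.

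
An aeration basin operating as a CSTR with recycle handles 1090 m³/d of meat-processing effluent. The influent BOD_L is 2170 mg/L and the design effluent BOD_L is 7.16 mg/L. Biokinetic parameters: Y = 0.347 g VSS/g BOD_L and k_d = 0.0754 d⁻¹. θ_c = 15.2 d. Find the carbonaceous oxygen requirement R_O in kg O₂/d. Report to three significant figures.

Y_obs = Y / (1 + k_d θ_c) = 0.347 / (1 + 0.0754 × 15.2) = 0.347 / 2.146 = 0.1617.
Substrate removed = Q·(S₀ − S) = 1090 m³/d × (2170 − 7.16) g/m³ = 2.36×10^6 g/d = 2357 kg/d.
Net sludge production P_X = 0.1617 × 2357 = 381.2 kg VSS/d.
R_O = Q·(S₀ − S) − 1.42·P_X = 2357 − 1.42 × 381.2 = 1816 kg O₂/d.

R_O ≈ 1820 kg O₂/d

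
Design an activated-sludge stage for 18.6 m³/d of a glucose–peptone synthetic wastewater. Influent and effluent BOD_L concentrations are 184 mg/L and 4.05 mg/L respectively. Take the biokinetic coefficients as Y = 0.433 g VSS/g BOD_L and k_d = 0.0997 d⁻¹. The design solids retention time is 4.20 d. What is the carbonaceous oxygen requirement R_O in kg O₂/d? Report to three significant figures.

R_O ≈ 1.90 kg O₂/d

Observed yield with endogenous decay: Y_obs = Y / (1 + k_d·θ_c) = 0.433 / (1 + 0.0997 × 4.20) = 0.433 / 1.419 = 0.3052 g VSS/g BOD_L.
ΔS = 184 − 4.05 = 179.9 mg/L, so the substrate removal rate is 18.6 × 179.9/1000 = 3.347 kg BOD_L/d.
Net sludge production P_X = 0.3052 × 3.347 = 1.022 kg VSS/d.
Carbonaceous O₂ demand = substrate oxidised − cell-mass equivalent = 3.347 − 1.42 × 1.022 = 1.897 kg O₂/d.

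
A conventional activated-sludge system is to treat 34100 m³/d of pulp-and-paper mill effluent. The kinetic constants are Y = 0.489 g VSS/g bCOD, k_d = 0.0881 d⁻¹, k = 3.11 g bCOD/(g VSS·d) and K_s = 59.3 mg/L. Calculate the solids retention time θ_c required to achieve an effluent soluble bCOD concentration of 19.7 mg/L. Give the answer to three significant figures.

θ_c ≈ 3.43 d

From 1/θ_c = Y·k·S/(K_s + S) − k_d: Y·k·S/(K_s+S) = 0.489 × 3.11 × 19.7 / (59.3 + 19.7) = 0.3792 d⁻¹.
θ_c = 1/(μ − k_d) = 1/(0.3792 − 0.0881) = 1/0.2911 = 3.435 d.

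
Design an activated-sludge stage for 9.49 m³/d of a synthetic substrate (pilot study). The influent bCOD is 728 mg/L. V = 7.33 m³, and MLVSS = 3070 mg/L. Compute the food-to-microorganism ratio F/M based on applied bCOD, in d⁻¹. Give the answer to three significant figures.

Food-to-microorganism ratio F/M = Q S₀ / (V X) = 9.49 × 728 / (7.330 × 3070) = 0.3070 d⁻¹.

F/M ≈ 0.307 d⁻¹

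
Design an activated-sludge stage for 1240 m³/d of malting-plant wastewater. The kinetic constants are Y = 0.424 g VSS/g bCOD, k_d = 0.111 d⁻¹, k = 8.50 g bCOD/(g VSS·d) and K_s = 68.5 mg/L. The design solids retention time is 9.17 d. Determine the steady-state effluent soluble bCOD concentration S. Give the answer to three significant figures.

For a completely mixed reactor with recycle the Lawrence–McCarty relation gives S = K_s·(1 + k_d·θ_c) / [θ_c·(Y·k − k_d) − 1] = 68.5 × (1 + 0.111 × 9.17) / [9.17 × (0.424 × 8.50 − 0.111) − 1] = 138.2 / 31.03 = 4.454 mg/L.

S ≈ 4.45 mg/L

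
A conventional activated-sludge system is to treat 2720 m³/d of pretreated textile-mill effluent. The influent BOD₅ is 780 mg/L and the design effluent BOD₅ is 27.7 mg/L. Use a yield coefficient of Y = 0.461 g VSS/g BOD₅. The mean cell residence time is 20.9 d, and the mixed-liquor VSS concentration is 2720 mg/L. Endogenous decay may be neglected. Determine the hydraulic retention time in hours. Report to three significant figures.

Biomass mass balance (decay neglected): V·X = Y·Q·(S₀ − S)·θ_c, so V = 0.461 × 2720 × (780 − 27.7) × 20.9 / 2720 = 7248 m³.
Hydraulic retention time τ = V/Q = 7248 / 2720 = 2.665 d = 63.96 h.

τ ≈ 64.0 h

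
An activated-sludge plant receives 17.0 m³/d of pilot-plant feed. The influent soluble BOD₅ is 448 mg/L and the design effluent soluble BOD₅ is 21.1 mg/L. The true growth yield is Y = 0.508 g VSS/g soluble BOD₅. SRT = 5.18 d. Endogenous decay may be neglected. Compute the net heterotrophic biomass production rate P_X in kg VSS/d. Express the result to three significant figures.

P_X ≈ 3.69 kg VSS/d

No decay correction is needed, so Y_obs = Y = 0.508.
ΔS = 448 − 21.1 = 426.9 mg/L, so the substrate removal rate is 17.0 × 426.9/1000 = 7.257 kg soluble BOD₅/d.
Net biomass production P_X = Y_obs × Q·(S₀ − S) = 0.5080 × 7.257 = 3.687 kg VSS/d.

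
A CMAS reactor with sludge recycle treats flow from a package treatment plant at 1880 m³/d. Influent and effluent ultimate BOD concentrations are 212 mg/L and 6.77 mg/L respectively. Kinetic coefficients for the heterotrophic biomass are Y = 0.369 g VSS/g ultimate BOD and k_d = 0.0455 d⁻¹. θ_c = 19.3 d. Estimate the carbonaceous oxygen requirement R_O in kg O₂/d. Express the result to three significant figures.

R_O ≈ 278 kg O₂/d

Correct the yield for decay: Y_obs = Y/(1 + k_d θ_c) = 0.369 / (1 + 0.0455 × 19.3) = 0.369 / 1.878 = 0.1965.
Substrate removed = Q·(S₀ − S) = 1880 m³/d × (212 − 6.77) g/m³ = 3.86×10^5 g/d = 385.8 kg/d.
Biomass synthesised: P_X = Y_obs × 385.8 = 75.80 kg VSS/d.
Carbonaceous O₂ demand = substrate oxidised − cell-mass equivalent = 385.8 − 1.42 × 75.80 = 278.2 kg O₂/d.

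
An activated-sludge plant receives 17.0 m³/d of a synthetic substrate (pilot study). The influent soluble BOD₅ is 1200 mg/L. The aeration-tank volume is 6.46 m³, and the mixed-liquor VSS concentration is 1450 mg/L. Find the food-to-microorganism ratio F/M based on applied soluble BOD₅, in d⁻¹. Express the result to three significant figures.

Food-to-microorganism ratio F/M = Q S₀ / (V X) = 17.0 × 1200 / (6.460 × 1450) = 2.178 d⁻¹.

F/M ≈ 2.18 d⁻¹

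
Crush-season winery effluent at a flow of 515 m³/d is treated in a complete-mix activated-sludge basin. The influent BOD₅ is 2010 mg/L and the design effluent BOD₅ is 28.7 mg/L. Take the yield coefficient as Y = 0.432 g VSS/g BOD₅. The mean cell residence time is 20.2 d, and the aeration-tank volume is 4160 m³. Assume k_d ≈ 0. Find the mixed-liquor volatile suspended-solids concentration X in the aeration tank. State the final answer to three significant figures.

X ≈ 2140 mg/L

From V·X = Y·Q·(S₀ − S)·θ_c (decay neglected): X = 0.432 × 515 × (2010 − 28.7) × 20.2 / 4160 = 2140 mg/L.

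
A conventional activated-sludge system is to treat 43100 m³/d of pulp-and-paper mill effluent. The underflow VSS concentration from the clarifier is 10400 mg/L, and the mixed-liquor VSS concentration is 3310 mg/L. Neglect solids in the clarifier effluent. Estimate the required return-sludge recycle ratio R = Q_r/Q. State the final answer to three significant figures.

R ≈ 0.467

Solids balance on the clarifier gives (1+R)X = R·X_r, so R = X/(X_r − X) = 3310 / (10400 − 3310) = 0.4669.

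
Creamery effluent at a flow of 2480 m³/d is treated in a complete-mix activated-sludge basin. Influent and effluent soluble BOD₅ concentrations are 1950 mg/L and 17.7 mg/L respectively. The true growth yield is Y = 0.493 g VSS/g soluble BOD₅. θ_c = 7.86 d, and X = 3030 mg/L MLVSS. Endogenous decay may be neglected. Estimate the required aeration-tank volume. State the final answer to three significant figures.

V·X = Y·Q·ΔS·θ_c gives V = 0.493 × 2480 × (1950 − 17.7) × 7.86 / 3030 = 6128 m³.

V ≈ 6130 m³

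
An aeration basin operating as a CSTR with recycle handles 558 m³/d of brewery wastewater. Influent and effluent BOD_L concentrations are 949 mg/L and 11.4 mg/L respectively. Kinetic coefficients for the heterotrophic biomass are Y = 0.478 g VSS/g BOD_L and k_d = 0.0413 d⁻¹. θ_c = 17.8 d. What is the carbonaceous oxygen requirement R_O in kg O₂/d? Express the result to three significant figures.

Y_obs = Y / (1 + k_d θ_c) = 0.478 / (1 + 0.0413 × 17.8) = 0.478 / 1.735 = 0.2755.
Q·(S₀ − S) = 558 × (949 − 11.4) × 10⁻³ = 523.2 kg/d removed.
Net sludge production P_X = 0.2755 × 523.2 = 144.1 kg VSS/d.
R_O = Q·ΔS − 1.42 P_X = 523.2 − 204.7 = 318.5 kg O₂/d.

R_O ≈ 319 kg O₂/d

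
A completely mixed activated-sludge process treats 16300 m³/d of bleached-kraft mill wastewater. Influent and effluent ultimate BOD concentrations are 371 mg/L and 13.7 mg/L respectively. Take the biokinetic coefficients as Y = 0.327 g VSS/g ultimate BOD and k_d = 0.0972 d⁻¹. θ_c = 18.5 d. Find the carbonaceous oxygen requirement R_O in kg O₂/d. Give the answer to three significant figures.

Correct the yield for decay: Y_obs = Y/(1 + k_d θ_c) = 0.327 / (1 + 0.0972 × 18.5) = 0.327 / 2.798 = 0.1169.
Mass of ultimate BOD removed per day: Q(S₀ − S) = 16300 × 357.3 g/m³ = 5824 kg/d.
Biomass synthesised: P_X = Y_obs × 5824 = 680.6 kg VSS/d.
R_O = Q·(S₀ − S) − 1.42·P_X = 5824 − 1.42 × 680.6 = 4858 kg O₂/d.

R_O ≈ 4860 kg O₂/d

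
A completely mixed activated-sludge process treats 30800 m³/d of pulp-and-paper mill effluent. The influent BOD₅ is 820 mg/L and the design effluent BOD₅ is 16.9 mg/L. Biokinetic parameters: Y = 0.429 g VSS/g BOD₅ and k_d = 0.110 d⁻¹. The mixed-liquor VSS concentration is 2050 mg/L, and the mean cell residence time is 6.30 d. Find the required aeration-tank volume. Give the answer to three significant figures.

V ≈ 19300 m³

Steady-state biomass mass balance: V·X·(1 + k_d·θ_c) = Y·Q·(S₀ − S)·θ_c, so V = 0.429 × 30800 × (820 − 16.9) × 6.30 / [2050 × (1 + 0.110 × 6.30)] = 6.69×10^7 / 3471 = 19262 m³.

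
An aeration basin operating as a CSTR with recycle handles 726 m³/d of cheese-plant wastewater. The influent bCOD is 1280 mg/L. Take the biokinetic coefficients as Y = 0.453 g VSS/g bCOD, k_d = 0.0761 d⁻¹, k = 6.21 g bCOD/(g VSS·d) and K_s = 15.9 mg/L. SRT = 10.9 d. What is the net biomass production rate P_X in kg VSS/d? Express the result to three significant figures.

From the Monod/SRT balance for a CMAS, S = K_s·(1+k_d θ_c)/[θ_c·(Y k − k_d) − 1] = 15.9 × (1 + 0.0761 × 10.9) / [10.9 × (0.453 × 6.21 − 0.0761) − 1] = 29.09 / 28.83 = 1.009 mg/L.
Observed yield with endogenous decay: Y_obs = Y / (1 + k_d·θ_c) = 0.453 / (1 + 0.0761 × 10.9) = 0.453 / 1.829 = 0.2476 g VSS/g bCOD.
Substrate removed = Q·(S₀ − S) = 726 m³/d × (1280 − 1.01) g/m³ = 9.29×10^5 g/d = 928.5 kg/d.
Biomass produced: P_X = Y_obs·Q·ΔS = 0.2476 × 928.5 ≈ 229.9 kg VSS/d.

P_X ≈ 230 kg VSS/d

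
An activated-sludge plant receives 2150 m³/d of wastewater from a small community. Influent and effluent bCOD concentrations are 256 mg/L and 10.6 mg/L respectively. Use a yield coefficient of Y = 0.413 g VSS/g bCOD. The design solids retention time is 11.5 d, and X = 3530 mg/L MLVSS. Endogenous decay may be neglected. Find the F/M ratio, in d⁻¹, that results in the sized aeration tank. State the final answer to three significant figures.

F/M ≈ 0.220 d⁻¹

With k_d = 0 the design equation reduces to V = Y Q (S₀−S) θ_c / X = 0.413 × 2150 × (256 − 10.6) × 11.5 / 3530 = 709.9 m³.
F/M = applied load / biomass = Q·S₀/(V·X) = 2150 × 256 / (709.9 × 3530) = 0.2196 d⁻¹.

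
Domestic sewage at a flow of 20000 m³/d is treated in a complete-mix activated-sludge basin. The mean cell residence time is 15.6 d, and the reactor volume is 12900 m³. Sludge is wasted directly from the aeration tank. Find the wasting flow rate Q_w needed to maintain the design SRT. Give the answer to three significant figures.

Q_w ≈ 827 m³/d

With mixed-liquor wasting, θ_c = V/Q_w, so Q_w = V/θ_c = 12900/15.6 = 826.9 m³/d.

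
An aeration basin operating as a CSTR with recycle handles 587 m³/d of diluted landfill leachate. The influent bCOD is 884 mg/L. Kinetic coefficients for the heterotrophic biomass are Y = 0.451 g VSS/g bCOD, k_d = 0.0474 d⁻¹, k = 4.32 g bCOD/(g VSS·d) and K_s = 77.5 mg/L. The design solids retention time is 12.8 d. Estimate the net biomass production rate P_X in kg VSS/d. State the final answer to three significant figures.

Effluent substrate depends only on kinetics and SRT: S = K_s(1 + k_d θ_c) / [θ_c(Yk − k_d) − 1] = 77.5 × (1 + 0.0474 × 12.8) / [12.8 × (0.451 × 4.32 − 0.0474) − 1] = 124.5 / 23.33 = 5.337 mg/L.
The observed yield is Y_obs = Y/(1 + k_d·θ_c) = 0.451 / (1 + 0.0474 × 12.8) = 0.451 / 1.607 = 0.2807 g VSS per g bCOD removed.
Mass of bCOD removed per day: Q(S₀ − S) = 587 × 878.7 g/m³ = 515.8 kg/d.
Biomass produced: P_X = Y_obs·Q·ΔS = 0.2807 × 515.8 ≈ 144.8 kg VSS/d.

P_X ≈ 145 kg VSS/d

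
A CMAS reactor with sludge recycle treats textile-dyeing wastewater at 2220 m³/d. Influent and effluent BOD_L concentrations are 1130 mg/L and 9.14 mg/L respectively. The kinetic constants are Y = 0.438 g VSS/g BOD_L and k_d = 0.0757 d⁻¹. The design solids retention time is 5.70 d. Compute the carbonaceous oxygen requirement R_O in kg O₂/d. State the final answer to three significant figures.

Observed yield with endogenous decay: Y_obs = Y / (1 + k_d·θ_c) = 0.438 / (1 + 0.0757 × 5.70) = 0.438 / 1.431 = 0.3060 g VSS/g BOD_L.
ΔS = 1130 − 9.14 = 1121 mg/L, so the substrate removal rate is 2220 × 1121/1000 = 2488 kg BOD_L/d.
Net sludge production P_X = 0.3060 × 2488 = 761.4 kg VSS/d.
R_O = Q·ΔS − 1.42 P_X = 2488 − 1081 = 1407 kg O₂/d.

R_O ≈ 1410 kg O₂/d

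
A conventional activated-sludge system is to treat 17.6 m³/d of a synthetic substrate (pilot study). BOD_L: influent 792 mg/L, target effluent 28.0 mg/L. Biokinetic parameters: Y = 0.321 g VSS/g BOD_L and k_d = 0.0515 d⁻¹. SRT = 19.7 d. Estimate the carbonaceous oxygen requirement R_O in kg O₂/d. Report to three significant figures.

Y_obs = Y / (1 + k_d θ_c) = 0.321 / (1 + 0.0515 × 19.7) = 0.321 / 2.015 = 0.1593.
Mass of BOD_L removed per day: Q(S₀ − S) = 17.6 × 764.0 g/m³ = 13.45 kg/d.
P_X = Y_obs·Q·(S₀ − S) = 0.1593 × 13.45 = 2.143 kg VSS/d.
R_O = Q·(S₀ − S) − 1.42·P_X = 13.45 − 1.42 × 2.143 = 10.40 kg O₂/d.

R_O ≈ 10.4 kg O₂/d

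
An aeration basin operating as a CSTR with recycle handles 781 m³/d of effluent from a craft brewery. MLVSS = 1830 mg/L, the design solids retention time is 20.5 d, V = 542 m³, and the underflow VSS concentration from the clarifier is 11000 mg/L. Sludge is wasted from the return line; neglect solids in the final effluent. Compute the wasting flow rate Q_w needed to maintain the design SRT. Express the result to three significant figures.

θ_c = V·X/(Q_w·X_r) when wasting from the recycle, so Q_w = V·X/(θ_c·X_r) = 542.0 × 1830 / (20.5 × 11000) = 4.398 m³/d.

Q_w ≈ 4.40 m³/d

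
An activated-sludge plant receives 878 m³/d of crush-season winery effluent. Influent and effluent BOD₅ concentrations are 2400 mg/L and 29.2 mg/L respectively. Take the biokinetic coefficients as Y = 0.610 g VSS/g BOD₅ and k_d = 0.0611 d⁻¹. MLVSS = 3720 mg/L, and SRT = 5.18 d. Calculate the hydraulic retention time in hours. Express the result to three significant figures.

τ ≈ 36.7 h

Rearranging the biomass balance for a CMAS with decay, V = Y·Q·ΔS·θ_c / [X·(1+k_d θ_c)] = 0.610 × 878 × (2400 − 29.2) × 5.18 / [3720 × (1 + 0.0611 × 5.18)] = 6.58×10^6 / 4897 = 1343 m³.
τ = V/Q = 1343/878 = 1.530 d, or 36.71 h.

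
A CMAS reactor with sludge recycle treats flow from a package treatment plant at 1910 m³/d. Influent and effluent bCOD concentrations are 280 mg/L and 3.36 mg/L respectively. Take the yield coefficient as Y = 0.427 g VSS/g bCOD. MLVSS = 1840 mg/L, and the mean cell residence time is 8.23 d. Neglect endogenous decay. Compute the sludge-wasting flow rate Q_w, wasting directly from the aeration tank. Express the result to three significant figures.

Q_w ≈ 123 m³/d

Biomass mass balance (decay neglected): V·X = Y·Q·(S₀ − S)·θ_c, so V = 0.427 × 1910 × (280 − 3.36) × 8.23 / 1840 = 1009 m³.
Wasting from the aeration tank: Q_w = V / θ_c = 1009 / 8.23 = 122.6 m³/d.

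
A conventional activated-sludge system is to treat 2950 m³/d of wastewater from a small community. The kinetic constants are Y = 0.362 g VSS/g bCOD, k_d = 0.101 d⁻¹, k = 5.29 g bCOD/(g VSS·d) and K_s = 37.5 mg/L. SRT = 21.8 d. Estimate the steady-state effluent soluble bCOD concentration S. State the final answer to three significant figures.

From the Monod/SRT balance for a CMAS, S = K_s·(1+k_d θ_c)/[θ_c·(Y k − k_d) − 1] = 37.5 × (1 + 0.101 × 21.8) / [21.8 × (0.362 × 5.29 − 0.101) − 1] = 120.1 / 38.54 = 3.115 mg/L.

S ≈ 3.12 mg/L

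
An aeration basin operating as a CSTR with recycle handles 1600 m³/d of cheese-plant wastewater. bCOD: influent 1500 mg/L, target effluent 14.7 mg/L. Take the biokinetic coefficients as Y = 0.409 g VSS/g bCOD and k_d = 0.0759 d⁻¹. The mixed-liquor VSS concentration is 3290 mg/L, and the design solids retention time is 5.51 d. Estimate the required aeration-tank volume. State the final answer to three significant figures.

V ≈ 1150 m³

From the SRT design equation V = Y Q (S₀−S) θ_c / [X (1 + k_d θ_c)] = 0.409 × 1600 × (1500 − 14.7) × 5.51 / [3290 × (1 + 0.0759 × 5.51)] = 5.36×10^6 / 4666 = 1148 m³.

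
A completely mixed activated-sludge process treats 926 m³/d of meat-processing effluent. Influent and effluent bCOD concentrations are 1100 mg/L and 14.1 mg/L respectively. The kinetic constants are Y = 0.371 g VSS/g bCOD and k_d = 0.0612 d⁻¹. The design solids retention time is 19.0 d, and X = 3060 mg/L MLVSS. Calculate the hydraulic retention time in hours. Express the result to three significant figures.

τ ≈ 27.8 h

Rearranging the biomass balance for a CMAS with decay, V = Y·Q·ΔS·θ_c / [X·(1+k_d θ_c)] = 0.371 × 926 × (1100 − 14.1) × 19.0 / [3060 × (1 + 0.0612 × 19.0)] = 7.09×10^6 / 6618 = 1071 m³.
HRT = V/Q = 1071 m³ / 926 m³·d⁻¹ = 1.157 d × 24 = 27.76 h.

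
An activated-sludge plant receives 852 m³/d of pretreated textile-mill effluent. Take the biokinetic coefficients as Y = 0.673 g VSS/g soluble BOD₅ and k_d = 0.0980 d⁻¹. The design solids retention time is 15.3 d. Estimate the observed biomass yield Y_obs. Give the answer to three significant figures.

Correct the yield for decay: Y_obs = Y/(1 + k_d θ_c) = 0.673 / (1 + 0.0980 × 15.3) = 0.673 / 2.499 = 0.2693.

Y_obs ≈ 0.269 g VSS/g soluble BOD₅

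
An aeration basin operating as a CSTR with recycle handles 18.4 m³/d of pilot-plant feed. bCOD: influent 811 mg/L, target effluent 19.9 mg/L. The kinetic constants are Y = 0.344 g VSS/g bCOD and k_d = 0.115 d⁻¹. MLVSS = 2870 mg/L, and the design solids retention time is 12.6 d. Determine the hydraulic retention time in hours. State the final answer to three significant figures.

From the SRT design equation V = Y Q (S₀−S) θ_c / [X (1 + k_d θ_c)] = 0.344 × 18.4 × (811 − 19.9) × 12.6 / [2870 × (1 + 0.115 × 12.6)] = 6.31×10^4 / 7029 = 8.977 m³.
HRT = V/Q = 8.977 m³ / 18.4 m³·d⁻¹ = 0.4879 d × 24 = 11.71 h.

τ ≈ 11.7 h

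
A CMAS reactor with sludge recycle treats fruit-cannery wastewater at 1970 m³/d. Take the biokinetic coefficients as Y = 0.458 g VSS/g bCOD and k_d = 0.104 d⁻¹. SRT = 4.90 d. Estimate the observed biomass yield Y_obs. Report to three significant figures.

Y_obs ≈ 0.303 g VSS/g bCOD

Observed yield with endogenous decay: Y_obs = Y / (1 + k_d·θ_c) = 0.458 / (1 + 0.104 × 4.90) = 0.458 / 1.510 = 0.3034 g VSS/g bCOD.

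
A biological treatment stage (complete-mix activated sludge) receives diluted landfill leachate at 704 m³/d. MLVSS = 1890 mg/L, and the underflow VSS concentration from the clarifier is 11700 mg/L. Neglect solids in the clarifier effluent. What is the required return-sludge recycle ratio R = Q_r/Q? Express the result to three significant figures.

R ≈ 0.193

Mass balance around the secondary clarifier (neglecting effluent solids): R = X / (X_r − X) = 1890 / (11700 − 1890) = 0.1927.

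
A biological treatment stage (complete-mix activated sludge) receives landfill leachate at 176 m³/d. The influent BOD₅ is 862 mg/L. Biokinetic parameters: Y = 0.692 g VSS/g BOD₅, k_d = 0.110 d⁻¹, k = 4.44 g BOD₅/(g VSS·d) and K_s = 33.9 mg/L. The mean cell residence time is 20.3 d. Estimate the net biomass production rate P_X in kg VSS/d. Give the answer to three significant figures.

From the Monod/SRT balance for a CMAS, S = K_s·(1+k_d θ_c)/[θ_c·(Y k − k_d) − 1] = 33.9 × (1 + 0.110 × 20.3) / [20.3 × (0.692 × 4.44 − 0.110) − 1] = 109.6 / 59.14 = 1.853 mg/L.
The observed yield is Y_obs = Y/(1 + k_d·θ_c) = 0.692 / (1 + 0.110 × 20.3) = 0.692 / 3.233 = 0.2140 g VSS per g BOD₅ removed.
ΔS = 862 − 1.85 = 860.1 mg/L, so the substrate removal rate is 176 × 860.1/1000 = 151.4 kg BOD₅/d.
P_X = Y_obs · Q(S₀ − S) = 0.2140 × 151.4 = 32.40 kg VSS/d.

P_X ≈ 32.4 kg VSS/d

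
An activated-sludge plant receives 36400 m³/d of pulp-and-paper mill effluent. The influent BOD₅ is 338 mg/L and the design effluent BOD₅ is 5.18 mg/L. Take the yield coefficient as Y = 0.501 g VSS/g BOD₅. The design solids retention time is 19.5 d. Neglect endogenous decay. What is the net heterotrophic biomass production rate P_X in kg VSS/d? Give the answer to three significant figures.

P_X ≈ 6070 kg VSS/d

Since k_d ≈ 0, Y_obs = Y = 0.501 g VSS/g BOD₅.
ΔS = 338 − 5.18 = 332.8 mg/L, so the substrate removal rate is 36400 × 332.8/1000 = 12115 kg BOD₅/d.
Net biomass production P_X = Y_obs × Q·(S₀ − S) = 0.5010 × 12115 = 6069 kg VSS/d.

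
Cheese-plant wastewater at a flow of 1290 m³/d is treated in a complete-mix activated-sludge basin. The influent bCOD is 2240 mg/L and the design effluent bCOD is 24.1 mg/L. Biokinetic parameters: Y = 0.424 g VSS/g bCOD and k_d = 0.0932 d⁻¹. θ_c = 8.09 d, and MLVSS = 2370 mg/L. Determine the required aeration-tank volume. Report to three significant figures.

Rearranging the biomass balance for a CMAS with decay, V = Y·Q·ΔS·θ_c / [X·(1+k_d θ_c)] = 0.424 × 1290 × (2240 − 24.1) × 8.09 / [2370 × (1 + 0.0932 × 8.09)] = 9.81×10^6 / 4157 = 2359 m³.

V ≈ 2360 m³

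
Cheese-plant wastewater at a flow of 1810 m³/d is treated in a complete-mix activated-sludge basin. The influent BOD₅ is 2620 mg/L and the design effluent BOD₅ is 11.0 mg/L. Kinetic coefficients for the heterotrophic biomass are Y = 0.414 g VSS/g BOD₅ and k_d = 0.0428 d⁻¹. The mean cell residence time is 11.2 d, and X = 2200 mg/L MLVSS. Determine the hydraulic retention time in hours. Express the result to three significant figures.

Rearranging the biomass balance for a CMAS with decay, V = Y·Q·ΔS·θ_c / [X·(1+k_d θ_c)] = 0.414 × 1810 × (2620 − 11.0) × 11.2 / [2200 × (1 + 0.0428 × 11.2)] = 2.19×10^7 / 3255 = 6728 m³.
τ = V/Q = 6728/1810 = 3.717 d, or 89.21 h.

τ ≈ 89.2 h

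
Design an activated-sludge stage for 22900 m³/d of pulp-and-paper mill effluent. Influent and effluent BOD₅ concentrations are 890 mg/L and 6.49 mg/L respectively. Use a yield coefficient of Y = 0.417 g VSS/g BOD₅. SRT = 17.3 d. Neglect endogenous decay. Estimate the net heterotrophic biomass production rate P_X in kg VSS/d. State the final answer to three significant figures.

No decay correction is needed, so Y_obs = Y = 0.417.
Mass of BOD₅ removed per day: Q(S₀ − S) = 22900 × 883.5 g/m³ = 20232 kg/d.
Biomass produced: P_X = Y_obs·Q·ΔS = 0.4170 × 20232 ≈ 8437 kg VSS/d.

P_X ≈ 8440 kg VSS/d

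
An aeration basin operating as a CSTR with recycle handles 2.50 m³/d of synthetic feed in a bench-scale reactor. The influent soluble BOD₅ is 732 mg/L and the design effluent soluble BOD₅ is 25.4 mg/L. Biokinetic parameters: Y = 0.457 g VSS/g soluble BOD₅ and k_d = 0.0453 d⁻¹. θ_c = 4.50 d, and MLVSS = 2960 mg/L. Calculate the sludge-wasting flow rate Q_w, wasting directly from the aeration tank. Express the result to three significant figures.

Steady-state biomass mass balance: V·X·(1 + k_d·θ_c) = Y·Q·(S₀ − S)·θ_c, so V = 0.457 × 2.50 × (732 − 25.4) × 4.50 / [2960 × (1 + 0.0453 × 4.50)] = 3.63×10^3 / 3563 = 1.019 m³.
Wasting from the aeration tank: Q_w = V / θ_c = 1.019 / 4.50 = 0.2266 m³/d.

Q_w ≈ 0.227 m³/d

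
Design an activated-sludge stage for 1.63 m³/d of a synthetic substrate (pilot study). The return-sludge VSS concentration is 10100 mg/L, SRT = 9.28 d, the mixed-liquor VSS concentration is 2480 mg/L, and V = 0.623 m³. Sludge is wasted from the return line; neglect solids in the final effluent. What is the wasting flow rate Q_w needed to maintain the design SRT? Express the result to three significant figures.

Q_w ≈ 0.0165 m³/d

θ_c = V·X/(Q_w·X_r) when wasting from the recycle, so Q_w = V·X/(θ_c·X_r) = 0.6230 × 2480 / (9.28 × 10100) = 0.01648 m³/d.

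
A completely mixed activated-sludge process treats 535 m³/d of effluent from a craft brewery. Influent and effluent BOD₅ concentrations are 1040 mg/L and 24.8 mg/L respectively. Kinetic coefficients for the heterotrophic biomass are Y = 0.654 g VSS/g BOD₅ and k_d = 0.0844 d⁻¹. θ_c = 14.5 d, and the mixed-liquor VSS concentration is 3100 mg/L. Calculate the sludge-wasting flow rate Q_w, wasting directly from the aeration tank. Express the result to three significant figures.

Steady-state biomass mass balance: V·X·(1 + k_d·θ_c) = Y·Q·(S₀ − S)·θ_c, so V = 0.654 × 535 × (1040 − 24.8) × 14.5 / [3100 × (1 + 0.0844 × 14.5)] = 5.15×10^6 / 6894 = 747.1 m³.
For wasting at MLVSS concentration, Q_w = V/θ_c = 747.1/14.5 = 51.53 m³/d.

Q_w ≈ 51.5 m³/d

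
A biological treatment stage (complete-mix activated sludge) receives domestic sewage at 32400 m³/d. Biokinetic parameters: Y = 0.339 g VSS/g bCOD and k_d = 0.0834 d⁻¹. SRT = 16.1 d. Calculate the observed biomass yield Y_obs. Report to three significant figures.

Observed yield with endogenous decay: Y_obs = Y / (1 + k_d·θ_c) = 0.339 / (1 + 0.0834 × 16.1) = 0.339 / 2.343 = 0.1447 g VSS/g bCOD.

Y_obs ≈ 0.145 g VSS/g bCOD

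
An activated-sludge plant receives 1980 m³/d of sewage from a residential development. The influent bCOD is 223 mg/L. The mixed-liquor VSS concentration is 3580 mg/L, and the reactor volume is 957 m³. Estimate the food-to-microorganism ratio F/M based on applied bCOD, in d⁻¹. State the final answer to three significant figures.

F/M ≈ 0.129 d⁻¹

F/M = Q·S₀ / (V·X) = 1980 × 223 / (957.0 × 3580) = 0.1289 g bCOD·(g VSS·d)⁻¹.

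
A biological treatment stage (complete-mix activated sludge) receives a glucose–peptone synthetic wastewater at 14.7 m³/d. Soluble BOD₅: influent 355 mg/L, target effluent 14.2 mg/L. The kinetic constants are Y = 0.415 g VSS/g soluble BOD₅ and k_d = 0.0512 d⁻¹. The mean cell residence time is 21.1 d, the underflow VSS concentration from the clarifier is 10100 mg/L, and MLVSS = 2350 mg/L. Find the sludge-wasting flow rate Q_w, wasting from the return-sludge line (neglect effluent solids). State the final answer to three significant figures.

Q_w ≈ 0.0989 m³/d

Rearranging the biomass balance for a CMAS with decay, V = Y·Q·ΔS·θ_c / [X·(1+k_d θ_c)] = 0.415 × 14.7 × (355 − 14.2) × 21.1 / [2350 × (1 + 0.0512 × 21.1)] = 4.39×10^4 / 4889 = 8.973 m³.
θ_c = V·X/(Q_w·X_r) when wasting from the recycle, so Q_w = V·X/(θ_c·X_r) = 8.973 × 2350 / (21.1 × 10100) = 0.09895 m³/d.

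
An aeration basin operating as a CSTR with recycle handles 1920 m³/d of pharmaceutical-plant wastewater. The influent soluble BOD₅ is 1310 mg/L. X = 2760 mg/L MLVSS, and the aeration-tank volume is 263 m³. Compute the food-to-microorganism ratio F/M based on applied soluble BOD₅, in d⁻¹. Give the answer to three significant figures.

F/M = Q·S₀ / (V·X) = 1920 × 1310 / (263.0 × 2760) = 3.465 g soluble BOD₅·(g VSS·d)⁻¹.

F/M ≈ 3.47 d⁻¹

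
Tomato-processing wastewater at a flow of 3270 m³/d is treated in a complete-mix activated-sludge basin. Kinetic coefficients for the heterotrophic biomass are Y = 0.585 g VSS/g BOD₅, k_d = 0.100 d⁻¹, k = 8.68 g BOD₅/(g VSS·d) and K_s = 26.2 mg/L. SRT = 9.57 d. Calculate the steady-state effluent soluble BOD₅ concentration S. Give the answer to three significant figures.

S ≈ 1.10 mg/L

Effluent substrate depends only on kinetics and SRT: S = K_s(1 + k_d θ_c) / [θ_c(Yk − k_d) − 1] = 26.2 × (1 + 0.100 × 9.57) / [9.57 × (0.585 × 8.68 − 0.100) − 1] = 51.27 / 46.64 = 1.099 mg/L.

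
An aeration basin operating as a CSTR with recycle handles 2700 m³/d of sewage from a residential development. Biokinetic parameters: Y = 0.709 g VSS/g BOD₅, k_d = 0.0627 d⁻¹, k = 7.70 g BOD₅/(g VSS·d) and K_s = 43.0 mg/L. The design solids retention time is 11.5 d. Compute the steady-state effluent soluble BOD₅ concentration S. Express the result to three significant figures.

S ≈ 1.21 mg/L

From the Monod/SRT balance for a CMAS, S = K_s·(1+k_d θ_c)/[θ_c·(Y k − k_d) − 1] = 43.0 × (1 + 0.0627 × 11.5) / [11.5 × (0.709 × 7.70 − 0.0627) − 1] = 74.01 / 61.06 = 1.212 mg/L.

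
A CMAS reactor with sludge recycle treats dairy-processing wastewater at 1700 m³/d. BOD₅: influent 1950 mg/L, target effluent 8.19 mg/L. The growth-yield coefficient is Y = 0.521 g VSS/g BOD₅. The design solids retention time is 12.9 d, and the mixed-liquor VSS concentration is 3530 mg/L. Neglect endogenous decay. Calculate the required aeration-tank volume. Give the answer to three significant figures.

V ≈ 6290 m³

Biomass mass balance (decay neglected): V·X = Y·Q·(S₀ − S)·θ_c, so V = 0.521 × 1700 × (1950 − 8.19) × 12.9 / 3530 = 6285 m³.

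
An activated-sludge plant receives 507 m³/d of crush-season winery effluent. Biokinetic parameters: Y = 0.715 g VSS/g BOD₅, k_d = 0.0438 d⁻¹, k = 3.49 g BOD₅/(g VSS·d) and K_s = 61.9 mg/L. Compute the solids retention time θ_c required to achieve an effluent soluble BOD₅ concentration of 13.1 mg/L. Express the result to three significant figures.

Specific growth rate at S = 13.1 mg/L: μ = YkS/(K_s+S) = 0.715·3.49·13.1/(61.9+13.1) = 0.4359 d⁻¹.
1/θ_c = 0.4359 − 0.0438 = 0.3921 d⁻¹, so θ_c = 2.551 d.

θ_c ≈ 2.55 d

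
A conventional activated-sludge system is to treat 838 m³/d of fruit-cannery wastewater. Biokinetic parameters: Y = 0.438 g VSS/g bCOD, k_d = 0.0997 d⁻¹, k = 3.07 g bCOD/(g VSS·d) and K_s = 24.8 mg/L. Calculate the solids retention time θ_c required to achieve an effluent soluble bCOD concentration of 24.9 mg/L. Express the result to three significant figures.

θ_c ≈ 1.74 d

From 1/θ_c = Y·k·S/(K_s + S) − k_d: Y·k·S/(K_s+S) = 0.438 × 3.07 × 24.9 / (24.8 + 24.9) = 0.6737 d⁻¹.
θ_c = 1/(μ − k_d) = 1/(0.6737 − 0.0997) = 1/0.5740 = 1.742 d.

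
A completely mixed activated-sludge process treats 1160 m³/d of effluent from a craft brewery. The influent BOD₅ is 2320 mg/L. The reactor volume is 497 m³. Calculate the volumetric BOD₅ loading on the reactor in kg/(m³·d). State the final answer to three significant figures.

Applied BOD₅ load per unit volume = Q·S₀/V = (1160 × 2320/1000)/497.0 = 5.415 kg BOD₅·m⁻³·d⁻¹.

L_v ≈ 5.41 kg BOD₅/(m³·d)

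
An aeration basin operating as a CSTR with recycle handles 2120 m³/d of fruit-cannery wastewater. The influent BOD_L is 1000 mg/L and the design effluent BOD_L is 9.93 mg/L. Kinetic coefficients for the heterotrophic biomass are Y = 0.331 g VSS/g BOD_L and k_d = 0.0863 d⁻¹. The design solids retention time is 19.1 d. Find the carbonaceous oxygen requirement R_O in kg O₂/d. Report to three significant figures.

R_O ≈ 1730 kg O₂/d

The observed yield is Y_obs = Y/(1 + k_d·θ_c) = 0.331 / (1 + 0.0863 × 19.1) = 0.331 / 2.648 = 0.1250 g VSS per g BOD_L removed.
ΔS = 1000 − 9.93 = 990.1 mg/L, so the substrate removal rate is 2120 × 990.1/1000 = 2099 kg BOD_L/d.
P_X = Y_obs·Q·(S₀ − S) = 0.1250 × 2099 = 262.3 kg VSS/d.
Carbonaceous O₂ demand = substrate oxidised − cell-mass equivalent = 2099 − 1.42 × 262.3 = 1726 kg O₂/d.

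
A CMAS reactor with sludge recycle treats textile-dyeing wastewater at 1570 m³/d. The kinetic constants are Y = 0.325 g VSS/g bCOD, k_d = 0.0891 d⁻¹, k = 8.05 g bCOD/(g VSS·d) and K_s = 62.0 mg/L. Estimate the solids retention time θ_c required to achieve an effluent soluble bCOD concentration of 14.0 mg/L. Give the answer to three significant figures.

θ_c ≈ 2.55 d

From 1/θ_c = Y·k·S/(K_s + S) − k_d: Y·k·S/(K_s+S) = 0.325 × 8.05 × 14.0 / (62.0 + 14.0) = 0.4819 d⁻¹.
1/θ_c = 0.4819 − 0.0891 = 0.3928 d⁻¹, so θ_c = 2.546 d.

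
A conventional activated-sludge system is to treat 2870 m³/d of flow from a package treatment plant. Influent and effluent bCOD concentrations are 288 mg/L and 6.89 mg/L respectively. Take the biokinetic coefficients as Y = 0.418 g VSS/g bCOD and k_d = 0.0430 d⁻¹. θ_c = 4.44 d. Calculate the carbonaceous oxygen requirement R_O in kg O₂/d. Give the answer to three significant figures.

Y_obs = Y / (1 + k_d θ_c) = 0.418 / (1 + 0.0430 × 4.44) = 0.418 / 1.191 = 0.3510.
Q·(S₀ − S) = 2870 × (288 − 6.89) × 10⁻³ = 806.8 kg/d removed.
Biomass synthesised: P_X = Y_obs × 806.8 = 283.2 kg VSS/d.
Carbonaceous O₂ demand = substrate oxidised − cell-mass equivalent = 806.8 − 1.42 × 283.2 = 404.7 kg O₂/d.

R_O ≈ 405 kg O₂/d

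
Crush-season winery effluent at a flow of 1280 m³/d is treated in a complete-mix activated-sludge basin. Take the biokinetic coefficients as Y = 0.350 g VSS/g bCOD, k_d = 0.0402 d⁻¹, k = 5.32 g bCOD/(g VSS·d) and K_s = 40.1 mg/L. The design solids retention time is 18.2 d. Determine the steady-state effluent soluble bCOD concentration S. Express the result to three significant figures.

S ≈ 2.16 mg/L

For a completely mixed reactor with recycle the Lawrence–McCarty relation gives S = K_s·(1 + k_d·θ_c) / [θ_c·(Y·k − k_d) − 1] = 40.1 × (1 + 0.0402 × 18.2) / [18.2 × (0.350 × 5.32 − 0.0402) − 1] = 69.44 / 32.16 = 2.159 mg/L.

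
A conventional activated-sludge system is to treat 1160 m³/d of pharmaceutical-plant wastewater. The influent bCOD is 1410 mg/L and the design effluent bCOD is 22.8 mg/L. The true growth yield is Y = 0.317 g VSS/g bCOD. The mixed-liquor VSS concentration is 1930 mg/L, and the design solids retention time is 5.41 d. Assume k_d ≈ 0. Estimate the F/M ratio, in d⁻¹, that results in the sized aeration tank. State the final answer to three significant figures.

V·X = Y·Q·ΔS·θ_c gives V = 0.317 × 1160 × (1410 − 22.8) × 5.41 / 1930 = 1430 m³.
Food-to-microorganism ratio F/M = Q S₀ / (V X) = 1160 × 1410 / (1430 × 1930) = 0.5927 d⁻¹.

F/M ≈ 0.593 d⁻¹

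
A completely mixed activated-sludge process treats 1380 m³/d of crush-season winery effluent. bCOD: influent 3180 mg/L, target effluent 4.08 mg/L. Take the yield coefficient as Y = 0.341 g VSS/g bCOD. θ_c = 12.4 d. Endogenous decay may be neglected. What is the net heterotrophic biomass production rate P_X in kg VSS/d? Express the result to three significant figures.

No decay correction is needed, so Y_obs = Y = 0.341.
Mass of bCOD removed per day: Q(S₀ − S) = 1380 × 3176 g/m³ = 4383 kg/d.
Biomass produced: P_X = Y_obs·Q·ΔS = 0.3410 × 4383 ≈ 1495 kg VSS/d.

P_X ≈ 1490 kg VSS/d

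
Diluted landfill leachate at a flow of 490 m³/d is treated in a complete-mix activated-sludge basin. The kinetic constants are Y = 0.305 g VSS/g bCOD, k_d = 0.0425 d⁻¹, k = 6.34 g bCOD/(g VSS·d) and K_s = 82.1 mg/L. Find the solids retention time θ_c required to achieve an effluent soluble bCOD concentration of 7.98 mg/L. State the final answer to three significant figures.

At the target effluent, Y k S/(K_s+S) = 0.305×6.34×7.98/90.08 = 0.1713 d⁻¹.
θ_c = 1/(μ − k_d) = 1/(0.1713 − 0.0425) = 1/0.1288 = 7.764 d.

θ_c ≈ 7.76 d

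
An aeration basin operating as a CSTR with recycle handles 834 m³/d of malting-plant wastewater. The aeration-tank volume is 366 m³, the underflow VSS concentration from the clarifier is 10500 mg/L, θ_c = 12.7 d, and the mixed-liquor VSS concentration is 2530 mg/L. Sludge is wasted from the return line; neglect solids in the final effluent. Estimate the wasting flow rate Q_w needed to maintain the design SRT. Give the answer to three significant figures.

Q_w ≈ 6.94 m³/d

θ_c = V·X/(Q_w·X_r) when wasting from the recycle, so Q_w = V·X/(θ_c·X_r) = 366.0 × 2530 / (12.7 × 10500) = 6.944 m³/d.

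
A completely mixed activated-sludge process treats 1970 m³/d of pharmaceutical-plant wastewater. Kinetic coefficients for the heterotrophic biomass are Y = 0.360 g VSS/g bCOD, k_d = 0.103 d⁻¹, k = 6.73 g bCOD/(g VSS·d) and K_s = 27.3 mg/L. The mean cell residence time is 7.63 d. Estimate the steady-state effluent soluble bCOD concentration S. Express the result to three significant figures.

S ≈ 2.92 mg/L

From the Monod/SRT balance for a CMAS, S = K_s·(1+k_d θ_c)/[θ_c·(Y k − k_d) − 1] = 27.3 × (1 + 0.103 × 7.63) / [7.63 × (0.360 × 6.73 − 0.103) − 1] = 48.75 / 16.70 = 2.919 mg/L.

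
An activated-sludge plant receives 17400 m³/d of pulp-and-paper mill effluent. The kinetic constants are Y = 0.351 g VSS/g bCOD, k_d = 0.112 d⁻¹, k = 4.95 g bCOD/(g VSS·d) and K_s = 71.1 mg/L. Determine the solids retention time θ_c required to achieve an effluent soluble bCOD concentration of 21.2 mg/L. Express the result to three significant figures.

θ_c ≈ 3.48 d

From 1/θ_c = Y·k·S/(K_s + S) − k_d: Y·k·S/(K_s+S) = 0.351 × 4.95 × 21.2 / (71.1 + 21.2) = 0.3991 d⁻¹.
θ_c = 1/(μ − k_d) = 1/(0.3991 − 0.112) = 1/0.2871 = 3.483 d.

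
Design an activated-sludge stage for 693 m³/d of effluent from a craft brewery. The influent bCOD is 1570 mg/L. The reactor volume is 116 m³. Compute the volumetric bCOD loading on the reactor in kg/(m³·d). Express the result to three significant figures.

L_v ≈ 9.38 kg bCOD/(m³·d)

Applied bCOD load per unit volume = Q·S₀/V = (693 × 1570/1000)/116.0 = 9.379 kg bCOD·m⁻³·d⁻¹.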